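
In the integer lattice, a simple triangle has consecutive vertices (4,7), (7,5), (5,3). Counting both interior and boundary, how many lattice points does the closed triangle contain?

Using the shoelace formula, 2A = |[4·5 − 7·7] + [7·3 − 5·5] + [5·7 − 4·3]| = 10, so the area is 5.
Along each edge there are gcd(|Δx|,|Δy|)+1 lattice points, so counting each shared vertex once the boundary has gcd(3,2) + gcd(2,2) + gcd(1,4) = 1+2+1 = 4.
Pick's theorem gives I = A − B/2 + 1 = 5 − 4/2 + 1 = 4, so the closed region contains I + B = 4 + 4 = 8 lattice points.

8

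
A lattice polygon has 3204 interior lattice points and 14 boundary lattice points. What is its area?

3210

Pick's theorem states A = I + B/2 − 1, so A = 3204 + 14/2 − 1 = 3210.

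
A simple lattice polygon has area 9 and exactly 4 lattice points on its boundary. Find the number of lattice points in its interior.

8

From Pick's theorem, I = A − B/2 + 1 = 9 − 4/2 + 1 = 8.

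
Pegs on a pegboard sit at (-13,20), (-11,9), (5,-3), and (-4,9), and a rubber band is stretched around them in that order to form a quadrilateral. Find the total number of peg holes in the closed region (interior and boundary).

86

By the shoelace formula, twice the signed area is |((-13)·9 − (-11)·20) + ((-11)·(-3) − 5·9) + (5·9 − (-4)·(-3)) + ((-4)·20 − (-13)·9)| = 161, so the area is 161/2.
Along each edge there are gcd(|Δx|,|Δy|)+1 lattice points, so counting each shared vertex once the boundary has gcd(2,11) + gcd(16,12) + gcd(9,12) + gcd(9,11) = 1+4+3+1 = 9.
Pick's theorem gives I = A − B/2 + 1 = 161/2 − 9/2 + 1 = 77, so the closed region contains I + B = 77 + 9 = 86 lattice points.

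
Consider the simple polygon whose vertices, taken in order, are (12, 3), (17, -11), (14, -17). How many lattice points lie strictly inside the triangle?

34

Using the shoelace formula, 2A = |(12·(-11) − 17·3) + (17·(-17) − 14·(-11)) + (14·3 − 12·(-17))| = 72, so the area is 36.
The number of boundary lattice points is Σ gcd(|Δx|,|Δy|) = gcd(5,14) + gcd(3,6) + gcd(2,20) = 1+3+2 = 6.
By Pick's theorem A = I + B/2 − 1, so I = 36 − 6/2 + 1 = 34.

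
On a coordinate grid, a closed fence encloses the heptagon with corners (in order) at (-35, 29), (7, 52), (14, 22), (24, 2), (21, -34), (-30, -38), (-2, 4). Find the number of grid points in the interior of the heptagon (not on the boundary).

The shoelace formula gives twice the area as |[(-35)·52 − 7·29] + [7·22 − 14·52] + [14·2 − 24·22] + [24·(-34) − 21·2] + [21·(-38) − (-30)·(-34)] + [(-30)·4 − (-2)·(-38)] + [(-2)·29 − (-35)·4]| = 5887, so the area is 5887/2.
The number of boundary lattice points is Σ gcd(|Δx|,|Δy|) = gcd(42,23) + gcd(7,30) + gcd(10,20) + gcd(3,36) + gcd(51,4) + gcd(28,42) + gcd(33,25) = 1+1+10+3+1+14+1 = 31.
By Pick's theorem A = I + B/2 − 1, so I = 5887/2 − 31/2 + 1 = 2929.

2929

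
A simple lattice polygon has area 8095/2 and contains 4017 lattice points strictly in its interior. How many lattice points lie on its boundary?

Pick's theorem gives A = I + B/2 − 1, so B = 2(A − I + 1) = 2(8095/2 − 4017 + 1) = 63.

63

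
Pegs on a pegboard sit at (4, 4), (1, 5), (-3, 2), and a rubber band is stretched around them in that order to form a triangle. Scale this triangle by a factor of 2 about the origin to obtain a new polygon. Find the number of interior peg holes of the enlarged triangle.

By the shoelace formula, twice the signed area is |(4·5 − 1·4) + (1·2 − (-3)·5) + ((-3)·4 − 4·2)| = 13, so the area is 13/2.
Summing gcd(|Δx|,|Δy|) over the edges gives the boundary count: gcd(3,1) + gcd(4,3) + gcd(7,2) = 1+1+1 = 3.
Scaling by 2 multiplies the area by 2² = 4 (so the new area is 26) and multiplies the boundary lattice-point count by 2, giving 6.
By Pick's theorem, the interior count of the dilated polygon is 26 − 6/2 + 1 = 24.

24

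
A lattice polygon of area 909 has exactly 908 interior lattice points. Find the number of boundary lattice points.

Pick's theorem gives A = I + B/2 − 1, so B = 2(A − I + 1) = 2(909 − 908 + 1) = 4.

4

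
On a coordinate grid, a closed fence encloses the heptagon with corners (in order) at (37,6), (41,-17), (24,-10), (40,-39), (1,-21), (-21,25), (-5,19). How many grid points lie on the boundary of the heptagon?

Summing gcd(|Δx|,|Δy|) over the edges gives the boundary count: gcd(4,23) + gcd(17,7) + gcd(16,29) + gcd(39,18) + gcd(22,46) + gcd(16,6) + gcd(42,13) = 1+1+1+3+2+2+1 = 11.

11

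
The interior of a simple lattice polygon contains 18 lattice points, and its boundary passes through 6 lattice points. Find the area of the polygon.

20

Pick's theorem states A = I + B/2 − 1, so A = 18 + 6/2 − 1 = 20.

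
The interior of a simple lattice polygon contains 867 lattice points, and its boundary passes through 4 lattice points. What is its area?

868

By Pick's theorem, A = I + B/2 − 1 = 867 + 4/2 − 1 = 868.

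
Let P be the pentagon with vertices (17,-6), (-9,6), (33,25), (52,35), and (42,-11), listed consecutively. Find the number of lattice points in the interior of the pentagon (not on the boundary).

1309

The shoelace formula gives twice the area as |(17·6 − (-9)·(-6)) + ((-9)·25 − 33·6) + (33·35 − 52·25) + (52·(-11) − 42·35) + (42·(-6) − 17·(-11))| = 2627, so the area is 2627/2.
Along each edge there are gcd(|Δx|,|Δy|)+1 lattice points, so counting each shared vertex once the boundary has gcd(26,12) + gcd(42,19) + gcd(19,10) + gcd(10,46) + gcd(25,5) = 2+1+1+2+5 = 11.
Pick's theorem gives I = A − B/2 + 1 = 2627/2 − 11/2 + 1 = 1309.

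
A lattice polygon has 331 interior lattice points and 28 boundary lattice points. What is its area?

344

By Pick's theorem, A = I + B/2 − 1 = 331 + 28/2 − 1 = 344.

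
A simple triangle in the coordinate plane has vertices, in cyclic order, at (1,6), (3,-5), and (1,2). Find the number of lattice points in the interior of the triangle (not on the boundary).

The shoelace formula gives twice the area as |(1·(-5) − 3·6) + (3·2 − 1·(-5)) + (1·6 − 1·2)| = 8, so the area is 4.
Along each edge there are gcd(|Δx|,|Δy|)+1 lattice points, so counting each shared vertex once the boundary has gcd(2,11) + gcd(2,7) + gcd(0,4) = 1+1+4 = 6.
By Pick's theorem A = I + B/2 − 1, so I = 4 − 6/2 + 1 = 2.

2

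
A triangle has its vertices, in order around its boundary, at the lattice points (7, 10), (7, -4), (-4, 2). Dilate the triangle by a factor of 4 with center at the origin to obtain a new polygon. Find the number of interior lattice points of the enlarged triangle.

The shoelace formula gives twice the area as |[7·(-4) − 7·10] + [7·2 − (-4)·(-4)] + [(-4)·10 − 7·2]| = 154, so the area is 77.
Along each edge there are gcd(|Δx|,|Δy|)+1 lattice points, so counting each shared vertex once the boundary has gcd(0,14) + gcd(11,6) + gcd(11,8) = 14+1+1 = 16.
Scaling by 4 multiplies the area by 4² = 16 (so the new area is 1232) and multiplies the boundary lattice-point count by 4, giving 64.
By Pick's theorem, the interior count of the dilated polygon is 1232 − 64/2 + 1 = 1201.

1201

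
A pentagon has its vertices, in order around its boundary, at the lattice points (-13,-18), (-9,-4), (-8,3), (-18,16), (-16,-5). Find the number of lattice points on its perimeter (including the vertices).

6

Summing gcd(|Δx|,|Δy|) over the edges gives the boundary count: gcd(4,14) + gcd(1,7) + gcd(10,13) + gcd(2,21) + gcd(3,13) = 2+1+1+1+1 = 6.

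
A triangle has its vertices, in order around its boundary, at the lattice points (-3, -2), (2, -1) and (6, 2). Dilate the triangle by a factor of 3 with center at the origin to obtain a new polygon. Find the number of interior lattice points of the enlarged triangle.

46

The shoelace formula gives twice the area as |((-3)·(-1) − 2·(-2)) + (2·2 − 6·(-1)) + (6·(-2) − (-3)·2)| = 11, so the area is 11/2.
Along each edge there are gcd(|Δx|,|Δy|)+1 lattice points, so counting each shared vertex once the boundary has gcd(5,1) + gcd(4,3) + gcd(9,4) = 1+1+1 = 3.
Scaling by 3 multiplies the area by 3² = 9 (so the new area is 49.5) and multiplies the boundary lattice-point count by 3, giving 9.
By Pick's theorem, the interior count of the dilated polygon is 49.5 − 9/2 + 1 = 46.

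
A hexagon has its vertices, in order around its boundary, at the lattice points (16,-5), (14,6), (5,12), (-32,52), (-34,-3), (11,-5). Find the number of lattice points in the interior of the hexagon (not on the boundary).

1515

The shoelace formula gives twice the area as |[16·6 − 14·(-5)] + [14·12 − 5·6] + [5·52 − (-32)·12] + [(-32)·(-3) − (-34)·52] + [(-34)·(-5) − 11·(-3)] + [11·(-5) − 16·(-5)]| = 3040, so the area is 1520.
Along each edge there are gcd(|Δx|,|Δy|)+1 lattice points, so counting each shared vertex once the boundary has gcd(2,11) + gcd(9,6) + gcd(37,40) + gcd(2,55) + gcd(45,2) + gcd(5,0) = 1+3+1+1+1+5 = 12.
Pick's theorem gives I = A − B/2 + 1 = 1520 − 12/2 + 1 = 1515.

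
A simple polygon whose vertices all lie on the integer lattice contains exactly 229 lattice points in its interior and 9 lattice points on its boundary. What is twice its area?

By Pick's theorem, A = I + B/2 − 1 = 229 + 9/2 − 1 = 465/2.
Hence 2A = 465.

465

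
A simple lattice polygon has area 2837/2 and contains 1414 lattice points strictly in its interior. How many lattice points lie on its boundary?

Pick's theorem gives A = I + B/2 − 1, so B = 2(A − I + 1) = 2(2837/2 − 1414 + 1) = 11.

11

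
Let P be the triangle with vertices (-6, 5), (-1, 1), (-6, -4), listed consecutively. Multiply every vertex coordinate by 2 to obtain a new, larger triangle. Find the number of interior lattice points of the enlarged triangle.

76

Using the shoelace formula, 2A = |((-6)·1 − (-1)·5) + ((-1)·(-4) − (-6)·1) + ((-6)·5 − (-6)·(-4))| = 45, so the area is 45/2.
Summing gcd(|Δx|,|Δy|) over the edges gives the boundary count: gcd(5,4) + gcd(5,5) + gcd(0,9) = 1+5+9 = 15.
Scaling by 2 multiplies the area by 2² = 4 (so the new area is 90) and multiplies the boundary lattice-point count by 2, giving 30.
By Pick's theorem, the interior count of the dilated polygon is 90 − 30/2 + 1 = 76.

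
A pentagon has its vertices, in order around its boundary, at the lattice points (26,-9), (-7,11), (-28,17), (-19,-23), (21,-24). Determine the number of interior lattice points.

The shoelace formula gives twice the area as |[26·11 − (-7)·(-9)] + [(-7)·17 − (-28)·11] + [(-28)·(-23) − (-19)·17] + [(-19)·(-24) − 21·(-23)] + [21·(-9) − 26·(-24)]| = 2753, so the area is 2753/2.
Along each edge there are gcd(|Δx|,|Δy|)+1 lattice points, so counting each shared vertex once the boundary has gcd(33,20) + gcd(21,6) + gcd(9,40) + gcd(40,1) + gcd(5,15) = 1+3+1+1+5 = 11.
By Pick's theorem A = I + B/2 − 1, so I = 2753/2 − 11/2 + 1 = 1372.

1372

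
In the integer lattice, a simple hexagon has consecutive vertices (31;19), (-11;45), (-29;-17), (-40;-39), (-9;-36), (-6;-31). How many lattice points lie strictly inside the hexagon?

2765

By the shoelace formula, twice the signed area is |[31·45 − (-11)·19] + [(-11)·(-17) − (-29)·45] + [(-29)·(-39) − (-40)·(-17)] + [(-40)·(-36) − (-9)·(-39)] + [(-9)·(-31) − (-6)·(-36)] + [(-6)·19 − 31·(-31)]| = 5546, so the area is 2773.
The number of boundary lattice points is Σ gcd(|Δx|,|Δy|) = gcd(42,26) + gcd(18,62) + gcd(11,22) + gcd(31,3) + gcd(3,5) + gcd(37,50) = 2+2+11+1+1+1 = 18.
By Pick's theorem A = I + B/2 − 1, so I = 2773 − 18/2 + 1 = 2765.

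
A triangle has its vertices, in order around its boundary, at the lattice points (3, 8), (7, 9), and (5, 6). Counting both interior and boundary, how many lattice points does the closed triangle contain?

The shoelace formula gives twice the area as |(3·9 − 7·8) + (7·6 − 5·9) + (5·8 − 3·6)| = 10, so the area is 5.
Along each edge there are gcd(|Δx|,|Δy|)+1 lattice points, so counting each shared vertex once the boundary has gcd(4,1) + gcd(2,3) + gcd(2,2) = 1+1+2 = 4.
Pick's theorem gives I = A − B/2 + 1 = 5 − 4/2 + 1 = 4, so the closed region contains I + B = 4 + 4 = 8 lattice points.

8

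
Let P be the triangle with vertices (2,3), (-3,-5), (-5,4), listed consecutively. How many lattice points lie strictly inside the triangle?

Using the shoelace formula, 2A = |(2·(-5) − (-3)·3) + ((-3)·4 − (-5)·(-5)) + ((-5)·3 − 2·4)| = 61, so the area is 61/2.
Along each edge there are gcd(|Δx|,|Δy|)+1 lattice points, so counting each shared vertex once the boundary has gcd(5,8) + gcd(2,9) + gcd(7,1) = 1+1+1 = 3.
By Pick's theorem A = I + B/2 − 1, so I = 61/2 − 3/2 + 1 = 30.

30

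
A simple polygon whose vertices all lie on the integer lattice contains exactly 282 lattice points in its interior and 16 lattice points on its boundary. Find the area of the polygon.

289

Pick's theorem states A = I + B/2 − 1, so A = 282 + 16/2 − 1 = 289.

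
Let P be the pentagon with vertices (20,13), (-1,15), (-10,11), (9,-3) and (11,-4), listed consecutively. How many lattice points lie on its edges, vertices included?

Along each edge there are gcd(|Δx|,|Δy|)+1 lattice points, so counting each shared vertex once the boundary has gcd(21,2) + gcd(9,4) + gcd(19,14) + gcd(2,1) + gcd(9,17) = 1+1+1+1+1 = 5.

5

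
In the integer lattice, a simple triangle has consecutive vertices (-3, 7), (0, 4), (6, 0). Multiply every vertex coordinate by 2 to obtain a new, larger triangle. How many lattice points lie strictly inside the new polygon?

Using the shoelace formula, 2A = |[(-3)·4 − 0·7] + [0·0 − 6·4] + [6·7 − (-3)·0]| = 6, so the area is 3.
Along each edge there are gcd(|Δx|,|Δy|)+1 lattice points, so counting each shared vertex once the boundary has gcd(3,3) + gcd(6,4) + gcd(9,7) = 3+2+1 = 6.
Scaling by 2 multiplies the area by 2² = 4 (so the new area is 12) and multiplies the boundary lattice-point count by 2, giving 12.
By Pick's theorem, the interior count of the dilated polygon is 12 − 12/2 + 1 = 7.

7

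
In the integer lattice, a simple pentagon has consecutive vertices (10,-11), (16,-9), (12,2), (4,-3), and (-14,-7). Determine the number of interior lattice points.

By the shoelace formula, twice the signed area is |(10·(-9) − 16·(-11)) + (16·2 − 12·(-9)) + (12·(-3) − 4·2) + (4·(-7) − (-14)·(-3)) + ((-14)·(-11) − 10·(-7))| = 336, so the area is 168.
Summing gcd(|Δx|,|Δy|) over the edges gives the boundary count: gcd(6,2) + gcd(4,11) + gcd(8,5) + gcd(18,4) + gcd(24,4) = 2+1+1+2+4 = 10.
By Pick's theorem A = I + B/2 − 1, so I = 168 − 10/2 + 1 = 164.

164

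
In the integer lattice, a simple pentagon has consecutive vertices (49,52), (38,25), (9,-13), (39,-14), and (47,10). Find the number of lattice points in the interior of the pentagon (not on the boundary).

The shoelace formula gives twice the area as |(49·25 − 38·52) + (38·(-13) − 9·25) + (9·(-14) − 39·(-13)) + (39·10 − 47·(-14)) + (47·52 − 49·10)| = 1913, so the area is 956.5.
Along each edge there are gcd(|Δx|,|Δy|)+1 lattice points, so counting each shared vertex once the boundary has gcd(11,27) + gcd(29,38) + gcd(30,1) + gcd(8,24) + gcd(2,42) = 1+1+1+8+2 = 13.
Pick's theorem gives I = A − B/2 + 1 = 956.5 − 13/2 + 1 = 951.

951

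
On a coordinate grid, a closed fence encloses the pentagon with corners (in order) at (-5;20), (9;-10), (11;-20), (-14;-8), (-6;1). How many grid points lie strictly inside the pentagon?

370

Using the shoelace formula, 2A = |((-5)·(-10) − 9·20) + (9·(-20) − 11·(-10)) + (11·(-8) − (-14)·(-20)) + ((-14)·1 − (-6)·(-8)) + ((-6)·20 − (-5)·1)| = 745, so the area is 745/2.
The number of boundary lattice points is Σ gcd(|Δx|,|Δy|) = gcd(14,30) + gcd(2,10) + gcd(25,12) + gcd(8,9) + gcd(1,19) = 2+2+1+1+1 = 7.
Pick's theorem gives I = A − B/2 + 1 = 745/2 − 7/2 + 1 = 370.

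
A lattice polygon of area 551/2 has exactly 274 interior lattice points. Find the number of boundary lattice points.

5

Pick's theorem gives A = I + B/2 − 1, so B = 2(A − I + 1) = 2(551/2 − 274 + 1) = 5.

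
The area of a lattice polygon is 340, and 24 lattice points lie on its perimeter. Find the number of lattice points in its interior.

329

Pick's theorem A = I + B/2 − 1 rearranges to I = A − B/2 + 1 = 340 − 24/2 + 1 = 329.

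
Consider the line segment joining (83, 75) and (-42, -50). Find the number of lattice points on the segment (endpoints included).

The number of lattice points on a segment between lattice points is gcd(|Δx|,|Δy|) + 1 = gcd(125,125) + 1 = 125 + 1 = 126.

126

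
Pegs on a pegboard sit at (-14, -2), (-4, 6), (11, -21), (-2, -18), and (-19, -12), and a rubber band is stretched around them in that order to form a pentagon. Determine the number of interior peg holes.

The shoelace formula gives twice the area as |[(-14)·6 − (-4)·(-2)] + [(-4)·(-21) − 11·6] + [11·(-18) − (-2)·(-21)] + [(-2)·(-12) − (-19)·(-18)] + [(-19)·(-2) − (-14)·(-12)]| = 762, so the area is 381.
Summing gcd(|Δx|,|Δy|) over the edges gives the boundary count: gcd(10,8) + gcd(15,27) + gcd(13,3) + gcd(17,6) + gcd(5,10) = 2+3+1+1+5 = 12.
By Pick's theorem A = I + B/2 − 1, so I = 381 − 12/2 + 1 = 376.

376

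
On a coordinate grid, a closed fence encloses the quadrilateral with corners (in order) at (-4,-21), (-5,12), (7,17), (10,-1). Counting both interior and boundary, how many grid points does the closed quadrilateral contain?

361

By the shoelace formula, twice the signed area is |[(-4)·12 − (-5)·(-21)] + [(-5)·17 − 7·12] + [7·(-1) − 10·17] + [10·(-21) − (-4)·(-1)]| = 713, so the area is 356.5.
Summing gcd(|Δx|,|Δy|) over the edges gives the boundary count: gcd(1,33) + gcd(12,5) + gcd(3,18) + gcd(14,20) = 1+1+3+2 = 7.
Pick's theorem gives I = A − B/2 + 1 = 356.5 − 7/2 + 1 = 354, so the closed region contains I + B = 354 + 7 = 361 lattice points.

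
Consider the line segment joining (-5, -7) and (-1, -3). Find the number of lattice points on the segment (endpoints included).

5

The number of lattice points on a segment between lattice points is gcd(|Δx|,|Δy|) + 1 = gcd(4,4) + 1 = 4 + 1 = 5.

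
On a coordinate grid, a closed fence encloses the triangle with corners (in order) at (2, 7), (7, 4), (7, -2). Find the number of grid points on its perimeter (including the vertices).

8

Summing gcd(|Δx|,|Δy|) over the edges gives the boundary count: gcd(5,3) + gcd(0,6) + gcd(5,9) = 1+6+1 = 8.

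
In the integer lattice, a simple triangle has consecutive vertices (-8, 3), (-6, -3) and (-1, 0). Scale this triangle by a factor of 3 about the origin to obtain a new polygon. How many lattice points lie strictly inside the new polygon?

The shoelace formula gives twice the area as |((-8)·(-3) − (-6)·3) + ((-6)·0 − (-1)·(-3)) + ((-1)·3 − (-8)·0)| = 36, so the area is 18.
The number of boundary lattice points is Σ gcd(|Δx|,|Δy|) = gcd(2,6) + gcd(5,3) + gcd(7,3) = 2+1+1 = 4.
Scaling by 3 multiplies the area by 3² = 9 (so the new area is 162) and multiplies the boundary lattice-point count by 3, giving 12.
By Pick's theorem, the interior count of the dilated polygon is 162 − 12/2 + 1 = 157.

157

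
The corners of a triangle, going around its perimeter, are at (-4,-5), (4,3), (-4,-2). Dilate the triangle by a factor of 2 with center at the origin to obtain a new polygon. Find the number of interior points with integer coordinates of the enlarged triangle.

37

The shoelace formula gives twice the area as |((-4)·3 − 4·(-5)) + (4·(-2) − (-4)·3) + ((-4)·(-5) − (-4)·(-2))| = 24, so the area is 12.
The number of boundary lattice points is Σ gcd(|Δx|,|Δy|) = gcd(8,8) + gcd(8,5) + gcd(0,3) = 8+1+3 = 12.
Scaling by 2 multiplies the area by 2² = 4 (so the new area is 48) and multiplies the boundary lattice-point count by 2, giving 24.
By Pick's theorem, the interior count of the dilated polygon is 48 − 24/2 + 1 = 37.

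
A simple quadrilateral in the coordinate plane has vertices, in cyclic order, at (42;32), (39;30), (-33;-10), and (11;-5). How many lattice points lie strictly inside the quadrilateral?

720

By the shoelace formula, twice the signed area is |[42·30 − 39·32] + [39·(-10) − (-33)·30] + [(-33)·(-5) − 11·(-10)] + [11·32 − 42·(-5)]| = 1449, so the area is 724.5.
Summing gcd(|Δx|,|Δy|) over the edges gives the boundary count: gcd(3,2) + gcd(72,40) + gcd(44,5) + gcd(31,37) = 1+8+1+1 = 11.
Pick's theorem gives I = A − B/2 + 1 = 724.5 − 11/2 + 1 = 720.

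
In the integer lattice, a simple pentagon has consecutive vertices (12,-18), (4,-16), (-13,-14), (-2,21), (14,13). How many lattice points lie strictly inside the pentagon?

701

The shoelace formula gives twice the area as |[12·(-16) − 4·(-18)] + [4·(-14) − (-13)·(-16)] + [(-13)·21 − (-2)·(-14)] + [(-2)·13 − 14·21] + [14·(-18) − 12·13]| = 1413, so the area is 706.5.
Summing gcd(|Δx|,|Δy|) over the edges gives the boundary count: gcd(8,2) + gcd(17,2) + gcd(11,35) + gcd(16,8) + gcd(2,31) = 2+1+1+8+1 = 13.
By Pick's theorem A = I + B/2 − 1, so I = 706.5 − 13/2 + 1 = 701.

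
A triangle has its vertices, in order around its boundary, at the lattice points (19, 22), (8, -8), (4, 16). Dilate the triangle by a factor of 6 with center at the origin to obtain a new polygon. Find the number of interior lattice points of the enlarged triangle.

By the shoelace formula, twice the signed area is |(19·(-8) − 8·22) + (8·16 − 4·(-8)) + (4·22 − 19·16)| = 384, so the area is 192.
The number of boundary lattice points is Σ gcd(|Δx|,|Δy|) = gcd(11,30) + gcd(4,24) + gcd(15,6) = 1+4+3 = 8.
Scaling by 6 multiplies the area by 6² = 36 (so the new area is 6912) and multiplies the boundary lattice-point count by 6, giving 48.
By Pick's theorem, the interior count of the dilated polygon is 6912 − 48/2 + 1 = 6889.

6889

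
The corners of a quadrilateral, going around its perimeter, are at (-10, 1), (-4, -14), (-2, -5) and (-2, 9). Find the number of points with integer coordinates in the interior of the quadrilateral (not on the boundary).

Using the shoelace formula, 2A = |((-10)·(-14) − (-4)·1) + ((-4)·(-5) − (-2)·(-14)) + ((-2)·9 − (-2)·(-5)) + ((-2)·1 − (-10)·9)| = 196, so the area is 98.
Summing gcd(|Δx|,|Δy|) over the edges gives the boundary count: gcd(6,15) + gcd(2,9) + gcd(0,14) + gcd(8,8) = 3+1+14+8 = 26.
Pick's theorem gives I = A − B/2 + 1 = 98 − 26/2 + 1 = 86.

86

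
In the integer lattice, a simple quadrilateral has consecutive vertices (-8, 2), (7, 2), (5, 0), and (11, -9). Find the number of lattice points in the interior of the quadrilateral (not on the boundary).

58

The shoelace formula gives twice the area as |((-8)·2 − 7·2) + (7·0 − 5·2) + (5·(-9) − 11·0) + (11·2 − (-8)·(-9))| = 135, so the area is 67.5.
Along each edge there are gcd(|Δx|,|Δy|)+1 lattice points, so counting each shared vertex once the boundary has gcd(15,0) + gcd(2,2) + gcd(6,9) + gcd(19,11) = 15+2+3+1 = 21.
By Pick's theorem A = I + B/2 − 1, so I = 67.5 − 21/2 + 1 = 58.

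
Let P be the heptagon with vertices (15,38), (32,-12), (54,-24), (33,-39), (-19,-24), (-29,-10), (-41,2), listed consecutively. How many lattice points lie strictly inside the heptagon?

3451

The shoelace formula gives twice the area as |(15·(-12) − 32·38) + (32·(-24) − 54·(-12)) + (54·(-39) − 33·(-24)) + (33·(-24) − (-19)·(-39)) + ((-19)·(-10) − (-29)·(-24)) + ((-29)·2 − (-41)·(-10)) + ((-41)·38 − 15·2)| = 6925, so the area is 3462.5.
Summing gcd(|Δx|,|Δy|) over the edges gives the boundary count: gcd(17,50) + gcd(22,12) + gcd(21,15) + gcd(52,15) + gcd(10,14) + gcd(12,12) + gcd(56,36) = 1+2+3+1+2+12+4 = 25.
Pick's theorem gives I = A − B/2 + 1 = 3462.5 − 25/2 + 1 = 3451.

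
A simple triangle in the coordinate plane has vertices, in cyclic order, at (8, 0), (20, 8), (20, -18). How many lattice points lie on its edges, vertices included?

Summing gcd(|Δx|,|Δy|) over the edges gives the boundary count: gcd(12,8) + gcd(0,26) + gcd(12,18) = 4+26+6 = 36.

36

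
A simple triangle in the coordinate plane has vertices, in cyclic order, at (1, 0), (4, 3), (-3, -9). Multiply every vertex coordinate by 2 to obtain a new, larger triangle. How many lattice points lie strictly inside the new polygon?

26

By the shoelace formula, twice the signed area is |(1·3 − 4·0) + (4·(-9) − (-3)·3) + ((-3)·0 − 1·(-9))| = 15, so the area is 7.5.
The number of boundary lattice points is Σ gcd(|Δx|,|Δy|) = gcd(3,3) + gcd(7,12) + gcd(4,9) = 3+1+1 = 5.
Scaling by 2 multiplies the area by 2² = 4 (so the new area is 30) and multiplies the boundary lattice-point count by 2, giving 10.
By Pick's theorem, the interior count of the dilated polygon is 30 − 10/2 + 1 = 26.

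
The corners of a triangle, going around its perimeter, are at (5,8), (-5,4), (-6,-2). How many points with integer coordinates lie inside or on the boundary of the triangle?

By the shoelace formula, twice the signed area is |[5·4 − (-5)·8] + [(-5)·(-2) − (-6)·4] + [(-6)·8 − 5·(-2)]| = 56, so the area is 28.
Summing gcd(|Δx|,|Δy|) over the edges gives the boundary count: gcd(10,4) + gcd(1,6) + gcd(11,10) = 2+1+1 = 4.
Pick's theorem gives I = A − B/2 + 1 = 28 − 4/2 + 1 = 27, so the closed region contains I + B = 27 + 4 = 31 lattice points.

31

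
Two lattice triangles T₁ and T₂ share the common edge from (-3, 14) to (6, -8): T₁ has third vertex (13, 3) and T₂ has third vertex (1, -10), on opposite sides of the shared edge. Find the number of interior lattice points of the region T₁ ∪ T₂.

The union is the simple quadrilateral with vertices (-3, 14), (13, 3), (6, -8), (1, -10) in order.
Using the shoelace formula, 2A = |[(-3)·3 − 13·14] + [13·(-8) − 6·3] + [6·(-10) − 1·(-8)] + [1·14 − (-3)·(-10)]| = 381, so the area is 190.5.
Along each edge there are gcd(|Δx|,|Δy|)+1 lattice points, so counting each shared vertex once the boundary has gcd(16,11) + gcd(7,11) + gcd(5,2) + gcd(4,24) = 1+1+1+4 = 7.
By Pick's theorem I = A − B/2 + 1 = 190.5 − 7/2 + 1 = 188.

188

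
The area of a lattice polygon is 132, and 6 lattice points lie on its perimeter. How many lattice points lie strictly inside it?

From Pick's theorem, I = A − B/2 + 1 = 132 − 6/2 + 1 = 130.

130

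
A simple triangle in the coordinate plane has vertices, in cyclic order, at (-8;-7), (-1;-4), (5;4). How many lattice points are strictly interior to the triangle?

18

By the shoelace formula, twice the signed area is |((-8)·(-4) − (-1)·(-7)) + ((-1)·4 − 5·(-4)) + (5·(-7) − (-8)·4)| = 38, so the area is 19.
Along each edge there are gcd(|Δx|,|Δy|)+1 lattice points, so counting each shared vertex once the boundary has gcd(7,3) + gcd(6,8) + gcd(13,11) = 1+2+1 = 4.
By Pick's theorem A = I + B/2 − 1, so I = 19 − 4/2 + 1 = 18.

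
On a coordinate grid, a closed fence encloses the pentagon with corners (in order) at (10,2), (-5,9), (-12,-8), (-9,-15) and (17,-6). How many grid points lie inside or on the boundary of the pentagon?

383

Using the shoelace formula, 2A = |(10·9 − (-5)·2) + ((-5)·(-8) − (-12)·9) + ((-12)·(-15) − (-9)·(-8)) + ((-9)·(-6) − 17·(-15)) + (17·2 − 10·(-6))| = 759, so the area is 759/2.
Along each edge there are gcd(|Δx|,|Δy|)+1 lattice points, so counting each shared vertex once the boundary has gcd(15,7) + gcd(7,17) + gcd(3,7) + gcd(26,9) + gcd(7,8) = 1+1+1+1+1 = 5.
Pick's theorem gives I = A − B/2 + 1 = 759/2 − 5/2 + 1 = 378, so the closed region contains I + B = 378 + 5 = 383 lattice points.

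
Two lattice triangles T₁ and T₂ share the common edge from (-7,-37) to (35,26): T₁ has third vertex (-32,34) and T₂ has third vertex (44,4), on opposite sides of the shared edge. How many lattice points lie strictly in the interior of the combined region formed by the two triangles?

3023

The union is the simple quadrilateral with vertices (-7,-37), (-32,34), (35,26), (44,4) in order.
By the shoelace formula, twice the signed area is |((-7)·34 − (-32)·(-37)) + ((-32)·26 − 35·34) + (35·4 − 44·26) + (44·(-37) − (-7)·4)| = 6048, so the area is 3024.
Summing gcd(|Δx|,|Δy|) over the edges gives the boundary count: gcd(25,71) + gcd(67,8) + gcd(9,22) + gcd(51,41) = 1+1+1+1 = 4.
By Pick's theorem I = A − B/2 + 1 = 3024 − 4/2 + 1 = 3023.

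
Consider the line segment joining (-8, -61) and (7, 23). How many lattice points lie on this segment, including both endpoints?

4

The number of lattice points on a segment between lattice points is gcd(|Δx|,|Δy|) + 1 = gcd(15,84) + 1 = 3 + 1 = 4.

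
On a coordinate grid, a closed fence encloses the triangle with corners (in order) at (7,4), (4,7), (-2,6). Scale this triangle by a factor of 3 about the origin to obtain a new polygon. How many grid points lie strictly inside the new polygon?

88

The shoelace formula gives twice the area as |[7·7 − 4·4] + [4·6 − (-2)·7] + [(-2)·4 − 7·6]| = 21, so the area is 10.5.
The number of boundary lattice points is Σ gcd(|Δx|,|Δy|) = gcd(3,3) + gcd(6,1) + gcd(9,2) = 3+1+1 = 5.
Scaling by 3 multiplies the area by 3² = 9 (so the new area is 94.5) and multiplies the boundary lattice-point count by 3, giving 15.
By Pick's theorem, the interior count of the dilated polygon is 94.5 − 15/2 + 1 = 88.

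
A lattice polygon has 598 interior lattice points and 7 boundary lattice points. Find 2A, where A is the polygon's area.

1201

By Pick's theorem, A = I + B/2 − 1 = 598 + 7/2 − 1 = 1201/2.
Hence 2A = 1201.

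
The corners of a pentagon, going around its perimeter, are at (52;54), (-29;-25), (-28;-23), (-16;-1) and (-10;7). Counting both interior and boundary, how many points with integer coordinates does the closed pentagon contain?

571

The shoelace formula gives twice the area as |[52·(-25) − (-29)·54] + [(-29)·(-23) − (-28)·(-25)] + [(-28)·(-1) − (-16)·(-23)] + [(-16)·7 − (-10)·(-1)] + [(-10)·54 − 52·7]| = 1133, so the area is 1133/2.
Summing gcd(|Δx|,|Δy|) over the edges gives the boundary count: gcd(81,79) + gcd(1,2) + gcd(12,22) + gcd(6,8) + gcd(62,47) = 1+1+2+2+1 = 7.
Pick's theorem gives I = A − B/2 + 1 = 1133/2 − 7/2 + 1 = 564, so the closed region contains I + B = 564 + 7 = 571 lattice points.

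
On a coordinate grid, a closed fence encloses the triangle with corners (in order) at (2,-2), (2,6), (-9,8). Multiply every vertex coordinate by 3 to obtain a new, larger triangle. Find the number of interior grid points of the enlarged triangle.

The shoelace formula gives twice the area as |[2·6 − 2·(-2)] + [2·8 − (-9)·6] + [(-9)·(-2) − 2·8]| = 88, so the area is 44.
Summing gcd(|Δx|,|Δy|) over the edges gives the boundary count: gcd(0,8) + gcd(11,2) + gcd(11,10) = 8+1+1 = 10.
Scaling by 3 multiplies the area by 3² = 9 (so the new area is 396) and multiplies the boundary lattice-point count by 3, giving 30.
By Pick's theorem, the interior count of the dilated polygon is 396 − 30/2 + 1 = 382.

382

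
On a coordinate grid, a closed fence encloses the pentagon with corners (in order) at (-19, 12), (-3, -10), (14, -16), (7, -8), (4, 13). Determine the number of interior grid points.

413

By the shoelace formula, twice the signed area is |[(-19)·(-10) − (-3)·12] + [(-3)·(-16) − 14·(-10)] + [14·(-8) − 7·(-16)] + [7·13 − 4·(-8)] + [4·12 − (-19)·13]| = 832, so the area is 416.
The number of boundary lattice points is Σ gcd(|Δx|,|Δy|) = gcd(16,22) + gcd(17,6) + gcd(7,8) + gcd(3,21) + gcd(23,1) = 2+1+1+3+1 = 8.
By Pick's theorem A = I + B/2 − 1, so I = 416 − 8/2 + 1 = 413.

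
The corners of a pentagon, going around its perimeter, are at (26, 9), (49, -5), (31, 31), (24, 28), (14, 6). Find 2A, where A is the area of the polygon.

By the shoelace formula, twice the signed area is |[26·(-5) − 49·9] + [49·31 − 31·(-5)] + [31·28 − 24·31] + [24·6 − 14·28] + [14·9 − 26·6]| = 949, so the area is 474.5.

949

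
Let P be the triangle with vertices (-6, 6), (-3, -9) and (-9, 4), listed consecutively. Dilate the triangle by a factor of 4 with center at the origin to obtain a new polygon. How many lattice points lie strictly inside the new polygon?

The shoelace formula gives twice the area as |((-6)·(-9) − (-3)·6) + ((-3)·4 − (-9)·(-9)) + ((-9)·6 − (-6)·4)| = 51, so the area is 51/2.
Along each edge there are gcd(|Δx|,|Δy|)+1 lattice points, so counting each shared vertex once the boundary has gcd(3,15) + gcd(6,13) + gcd(3,2) = 3+1+1 = 5.
Scaling by 4 multiplies the area by 4² = 16 (so the new area is 408) and multiplies the boundary lattice-point count by 4, giving 20.
By Pick's theorem, the interior count of the dilated polygon is 408 − 20/2 + 1 = 399.

399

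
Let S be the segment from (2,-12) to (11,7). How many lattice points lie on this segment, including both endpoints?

The number of lattice points on a segment between lattice points is gcd(|Δx|,|Δy|) + 1 = gcd(9,19) + 1 = 1 + 1 = 2.

2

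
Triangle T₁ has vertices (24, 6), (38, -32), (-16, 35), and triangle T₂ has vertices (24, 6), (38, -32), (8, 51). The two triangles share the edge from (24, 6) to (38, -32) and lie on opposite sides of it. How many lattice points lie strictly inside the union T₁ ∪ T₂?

567

The union is the simple quadrilateral with vertices (24, 6), (-16, 35), (38, -32), (8, 51) in order.
Using the shoelace formula, 2A = |(24·35 − (-16)·6) + ((-16)·(-32) − 38·35) + (38·51 − 8·(-32)) + (8·6 − 24·51)| = 1136, so the area is 568.
The number of boundary lattice points is Σ gcd(|Δx|,|Δy|) = gcd(40,29) + gcd(54,67) + gcd(30,83) + gcd(16,45) = 1+1+1+1 = 4.
By Pick's theorem I = A − B/2 + 1 = 568 − 4/2 + 1 = 567.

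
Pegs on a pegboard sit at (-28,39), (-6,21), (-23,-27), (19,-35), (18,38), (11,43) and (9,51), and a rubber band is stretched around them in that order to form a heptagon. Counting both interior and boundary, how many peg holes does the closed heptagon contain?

2641

Using the shoelace formula, 2A = |((-28)·21 − (-6)·39) + ((-6)·(-27) − (-23)·21) + ((-23)·(-35) − 19·(-27)) + (19·38 − 18·(-35)) + (18·43 − 11·38) + (11·51 − 9·43) + (9·39 − (-28)·51)| = 5270, so the area is 2635.
Summing gcd(|Δx|,|Δy|) over the edges gives the boundary count: gcd(22,18) + gcd(17,48) + gcd(42,8) + gcd(1,73) + gcd(7,5) + gcd(2,8) + gcd(37,12) = 2+1+2+1+1+2+1 = 10.
Pick's theorem gives I = A − B/2 + 1 = 2635 − 10/2 + 1 = 2631, so the closed region contains I + B = 2631 + 10 = 2641 lattice points.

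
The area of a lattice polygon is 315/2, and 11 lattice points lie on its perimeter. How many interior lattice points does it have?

From Pick's theorem, I = A − B/2 + 1 = 315/2 − 11/2 + 1 = 153.

153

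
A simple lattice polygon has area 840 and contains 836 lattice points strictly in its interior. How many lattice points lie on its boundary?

Pick's theorem gives A = I + B/2 − 1, so B = 2(A − I + 1) = 2(840 − 836 + 1) = 10.

10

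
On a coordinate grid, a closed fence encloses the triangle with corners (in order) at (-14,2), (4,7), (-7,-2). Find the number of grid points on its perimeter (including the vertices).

Along each edge there are gcd(|Δx|,|Δy|)+1 lattice points, so counting each shared vertex once the boundary has gcd(18,5) + gcd(11,9) + gcd(7,4) = 1+1+1 = 3.

3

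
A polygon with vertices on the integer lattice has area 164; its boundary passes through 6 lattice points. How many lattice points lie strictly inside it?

162

Pick's theorem A = I + B/2 − 1 rearranges to I = A − B/2 + 1 = 164 − 6/2 + 1 = 162.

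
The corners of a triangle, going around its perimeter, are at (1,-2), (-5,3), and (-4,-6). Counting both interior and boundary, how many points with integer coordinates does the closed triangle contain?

By the shoelace formula, twice the signed area is |[1·3 − (-5)·(-2)] + [(-5)·(-6) − (-4)·3] + [(-4)·(-2) − 1·(-6)]| = 49, so the area is 49/2.
Along each edge there are gcd(|Δx|,|Δy|)+1 lattice points, so counting each shared vertex once the boundary has gcd(6,5) + gcd(1,9) + gcd(5,4) = 1+1+1 = 3.
Pick's theorem gives I = A − B/2 + 1 = 49/2 − 3/2 + 1 = 24, so the closed region contains I + B = 24 + 3 = 27 lattice points.

27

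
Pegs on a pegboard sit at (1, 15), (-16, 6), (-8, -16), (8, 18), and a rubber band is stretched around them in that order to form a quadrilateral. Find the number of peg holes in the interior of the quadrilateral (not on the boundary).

The shoelace formula gives twice the area as |(1·6 − (-16)·15) + ((-16)·(-16) − (-8)·6) + ((-8)·18 − 8·(-16)) + (8·15 − 1·18)| = 636, so the area is 318.
Along each edge there are gcd(|Δx|,|Δy|)+1 lattice points, so counting each shared vertex once the boundary has gcd(17,9) + gcd(8,22) + gcd(16,34) + gcd(7,3) = 1+2+2+1 = 6.
Pick's theorem gives I = A − B/2 + 1 = 318 − 6/2 + 1 = 316.

316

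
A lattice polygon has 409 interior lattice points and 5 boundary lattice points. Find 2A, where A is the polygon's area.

821

By Pick's theorem, A = I + B/2 − 1 = 409 + 5/2 − 1 = 821/2.
Hence 2A = 821.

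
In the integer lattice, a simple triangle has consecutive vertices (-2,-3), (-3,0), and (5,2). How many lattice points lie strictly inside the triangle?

12

Using the shoelace formula, 2A = |[(-2)·0 − (-3)·(-3)] + [(-3)·2 − 5·0] + [5·(-3) − (-2)·2]| = 26, so the area is 13.
Along each edge there are gcd(|Δx|,|Δy|)+1 lattice points, so counting each shared vertex once the boundary has gcd(1,3) + gcd(8,2) + gcd(7,5) = 1+2+1 = 4.
Pick's theorem gives I = A − B/2 + 1 = 13 − 4/2 + 1 = 12.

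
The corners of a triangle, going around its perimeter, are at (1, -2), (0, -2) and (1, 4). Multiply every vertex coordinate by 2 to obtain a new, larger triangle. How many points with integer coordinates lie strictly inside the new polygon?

5

Using the shoelace formula, 2A = |(1·(-2) − 0·(-2)) + (0·4 − 1·(-2)) + (1·(-2) − 1·4)| = 6, so the area is 3.
Summing gcd(|Δx|,|Δy|) over the edges gives the boundary count: gcd(1,0) + gcd(1,6) + gcd(0,6) = 1+1+6 = 8.
Scaling by 2 multiplies the area by 2² = 4 (so the new area is 12) and multiplies the boundary lattice-point count by 2, giving 16.
By Pick's theorem, the interior count of the dilated polygon is 12 − 16/2 + 1 = 5.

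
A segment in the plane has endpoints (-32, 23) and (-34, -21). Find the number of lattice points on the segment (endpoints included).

The number of lattice points on a segment between lattice points is gcd(|Δx|,|Δy|) + 1 = gcd(2,44) + 1 = 2 + 1 = 3.

3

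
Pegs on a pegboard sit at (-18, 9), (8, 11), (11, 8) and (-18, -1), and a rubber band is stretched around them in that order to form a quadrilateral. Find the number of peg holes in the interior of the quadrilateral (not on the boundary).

180

By the shoelace formula, twice the signed area is |((-18)·11 − 8·9) + (8·8 − 11·11) + (11·(-1) − (-18)·8) + ((-18)·9 − (-18)·(-1))| = 374, so the area is 187.
Summing gcd(|Δx|,|Δy|) over the edges gives the boundary count: gcd(26,2) + gcd(3,3) + gcd(29,9) + gcd(0,10) = 2+3+1+10 = 16.
By Pick's theorem A = I + B/2 − 1, so I = 187 − 16/2 + 1 = 180.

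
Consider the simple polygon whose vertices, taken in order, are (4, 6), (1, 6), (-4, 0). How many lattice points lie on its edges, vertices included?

Summing gcd(|Δx|,|Δy|) over the edges gives the boundary count: gcd(3,0) + gcd(5,6) + gcd(8,6) = 3+1+2 = 6.

6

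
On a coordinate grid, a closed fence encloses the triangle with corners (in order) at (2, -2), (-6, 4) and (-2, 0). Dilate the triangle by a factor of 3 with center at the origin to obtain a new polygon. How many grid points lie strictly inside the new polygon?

25

The shoelace formula gives twice the area as |[2·4 − (-6)·(-2)] + [(-6)·0 − (-2)·4] + [(-2)·(-2) − 2·0]| = 8, so the area is 4.
Summing gcd(|Δx|,|Δy|) over the edges gives the boundary count: gcd(8,6) + gcd(4,4) + gcd(4,2) = 2+4+2 = 8.
Scaling by 3 multiplies the area by 3² = 9 (so the new area is 36) and multiplies the boundary lattice-point count by 3, giving 24.
By Pick's theorem, the interior count of the dilated polygon is 36 − 24/2 + 1 = 25.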